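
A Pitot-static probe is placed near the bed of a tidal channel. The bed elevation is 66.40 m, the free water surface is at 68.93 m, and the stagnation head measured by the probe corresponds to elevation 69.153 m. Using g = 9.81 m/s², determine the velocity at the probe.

v ≈ 2.09 m/s

Near the bed, under hydrostatic conditions, the piezometric head (z + ψ) equals the free-surface elevation, 68.93 m.
Velocity head = total − piezometric = 69.153 − 68.93 = 0.223 m.
v = √(2g·h_v) = √(2 × 9.81 × 0.223) = 2.09 m/s.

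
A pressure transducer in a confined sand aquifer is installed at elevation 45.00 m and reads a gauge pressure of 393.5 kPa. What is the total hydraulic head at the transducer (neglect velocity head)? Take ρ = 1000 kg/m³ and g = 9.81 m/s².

h ≈ 85.11 m

ψ = P/(ρg) = 393.5×1000 / (1000 × 9.81) = 40.11 m.
h = z + ψ = 45.00 + 40.11 = 85.11 m.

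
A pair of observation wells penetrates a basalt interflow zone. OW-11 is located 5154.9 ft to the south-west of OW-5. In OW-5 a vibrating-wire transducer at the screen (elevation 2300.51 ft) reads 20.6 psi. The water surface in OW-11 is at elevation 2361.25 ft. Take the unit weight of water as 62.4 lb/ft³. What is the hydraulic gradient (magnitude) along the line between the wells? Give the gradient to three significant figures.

Pressure head at OW-5: ψ = 144·P/γ = 144 × 20.6 / 62.4 = 47.54 ft.
Total head at OW-5: h = z + ψ = 2300.51 + 47.54 = 2348.05 ft.
Total head at OW-11: h = 2361.25 ft (water level in the piezometer is the total head).
Head difference: h(OW-5) − h(OW-11) = 2348.05 − 2361.25 = -13.20 ft.
Hydraulic gradient: i = |Δh| / L = 13.20 / 5154.9 = 0.00256.

i ≈ 0.00256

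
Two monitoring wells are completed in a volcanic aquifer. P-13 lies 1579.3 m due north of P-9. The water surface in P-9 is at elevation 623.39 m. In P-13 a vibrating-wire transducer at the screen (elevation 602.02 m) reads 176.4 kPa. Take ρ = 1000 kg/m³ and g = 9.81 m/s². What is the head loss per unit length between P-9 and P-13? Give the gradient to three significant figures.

i ≈ 0.00215 m/m

Total head at P-9: h = 623.39 m (water level in the piezometer is the total head).
Pressure head at P-13: ψ = P/(ρg) = 176.4×1000 / (1000 × 9.81) = 17.98 m.
Total head at P-13: h = z + ψ = 602.02 + 17.98 = 620.00 m.
Head difference: h(P-9) − h(P-13) = 623.39 − 620.00 = 3.39 m.
Hydraulic gradient: i = |Δh| / L = 3.39 / 1579.3 = 0.00215.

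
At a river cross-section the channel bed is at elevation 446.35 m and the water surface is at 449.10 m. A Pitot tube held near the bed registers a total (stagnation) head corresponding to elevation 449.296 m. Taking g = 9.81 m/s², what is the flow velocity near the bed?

Near the bed, under hydrostatic conditions, the piezometric head (z + ψ) equals the free-surface elevation, 449.10 m.
Velocity head = total − piezometric = 449.296 − 449.10 = 0.196 m.
v = √(2g·h_v) = √(2 × 9.81 × 0.196) = 1.96 m/s.

v ≈ 1.96 m/s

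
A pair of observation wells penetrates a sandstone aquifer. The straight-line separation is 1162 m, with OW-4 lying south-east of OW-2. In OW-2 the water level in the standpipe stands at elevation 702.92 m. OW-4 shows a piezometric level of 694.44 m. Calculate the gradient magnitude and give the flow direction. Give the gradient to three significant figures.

Total head at OW-2: h = 702.92 m (water level in the piezometer is the total head).
Total head at OW-4: h = 694.44 m (water level in the piezometer is the total head).
Head difference: h(OW-2) − h(OW-4) = 702.92 − 694.44 = 8.48 m.
Hydraulic gradient: i = |Δh| / L = 8.48 / 1162 = 0.00730.
Flow is from higher to lower head: from OW-2 toward OW-4, i.e. toward the south-east.

i ≈ 0.00730; groundwater flows toward the south-east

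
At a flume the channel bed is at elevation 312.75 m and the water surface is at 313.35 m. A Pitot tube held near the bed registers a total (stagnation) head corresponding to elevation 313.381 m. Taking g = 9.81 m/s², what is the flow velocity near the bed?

v ≈ 0.780 m/s

Near the bed, under hydrostatic conditions, the piezometric head (z + ψ) equals the free-surface elevation, 313.35 m.
Velocity head = total − piezometric = 313.381 − 313.35 = 0.031 m.
v = √(2g·h_v) = √(2 × 9.81 × 0.031) = 0.780 m/s.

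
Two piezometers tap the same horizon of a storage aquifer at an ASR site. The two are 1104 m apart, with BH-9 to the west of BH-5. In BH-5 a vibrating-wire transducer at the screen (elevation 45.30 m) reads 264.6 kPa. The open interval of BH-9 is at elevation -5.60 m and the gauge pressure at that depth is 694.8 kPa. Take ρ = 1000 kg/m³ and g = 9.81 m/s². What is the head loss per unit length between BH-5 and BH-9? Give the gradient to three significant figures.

i ≈ 0.00638 m/m

Pressure head at BH-5: ψ = P/(ρg) = 264.6×1000 / (1000 × 9.81) = 26.97 m.
Total head at BH-5: h = z + ψ = 45.30 + 26.97 = 72.27 m.
Pressure head at BH-9: ψ = P/(ρg) = 694.8×1000 / (1000 × 9.81) = 70.83 m.
Total head at BH-9: h = z + ψ = -5.60 + 70.83 = 65.23 m.
Head difference: h(BH-5) − h(BH-9) = 72.27 − 65.23 = 7.04 m.
Hydraulic gradient: i = |Δh| / L = 7.04 / 1104 = 0.00638.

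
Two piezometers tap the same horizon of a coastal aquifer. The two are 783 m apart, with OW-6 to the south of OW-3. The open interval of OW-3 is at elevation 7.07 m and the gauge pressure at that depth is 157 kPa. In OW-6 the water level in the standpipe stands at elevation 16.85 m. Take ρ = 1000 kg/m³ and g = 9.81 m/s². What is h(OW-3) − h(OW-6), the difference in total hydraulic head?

Pressure head at OW-3: ψ = P/(ρg) = 157×1000 / (1000 × 9.81) = 16.00 m.
Total head at OW-3: h = z + ψ = 7.07 + 16.00 = 23.07 m.
Total head at OW-6: h = 16.85 m (water level in the piezometer is the total head).
Head difference: h(OW-3) − h(OW-6) = 23.07 − 16.85 = 6.22 m.

Δh ≈ 6.22 m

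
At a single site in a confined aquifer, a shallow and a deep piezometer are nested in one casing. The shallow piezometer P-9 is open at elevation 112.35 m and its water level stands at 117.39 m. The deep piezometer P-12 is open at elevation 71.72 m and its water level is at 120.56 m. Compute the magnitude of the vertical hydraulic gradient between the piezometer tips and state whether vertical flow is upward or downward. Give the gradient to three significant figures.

Total head at P-9: h = 117.39 m (water level in the standpipe).
Total head at P-12: h = 120.56 m.
Δh = h(P-9) − h(P-12) = 117.39 − 120.56 = -3.17 m.
Vertical separation Δz = 112.35 − 71.72 = 40.63 m.
|i_v| = |Δh| / Δz = 3.17 / 40.63 = 0.0780.
Head is higher in the deep piezometer, so vertical flow is upward (discharge condition).

|i_v| ≈ 0.0780; vertical flow is upward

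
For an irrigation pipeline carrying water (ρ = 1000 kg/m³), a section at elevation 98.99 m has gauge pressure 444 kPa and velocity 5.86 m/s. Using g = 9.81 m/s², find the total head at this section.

Pressure head ψ = P/(ρg) = 444×1000 / (1000 × 9.81) = 45.26 m.
Velocity head = v²/(2g) = 5.86² / (2 × 9.81) = 1.750 m.
h = z + ψ + v²/(2g) = 98.99 + 45.26 + 1.750 = 146.00 m.

h ≈ 146.00 m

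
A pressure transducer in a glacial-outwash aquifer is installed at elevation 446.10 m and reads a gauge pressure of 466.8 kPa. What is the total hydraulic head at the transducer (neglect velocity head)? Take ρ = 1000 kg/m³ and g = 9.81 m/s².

ψ = P/(ρg) = 466.8×1000 / (1000 × 9.81) = 47.58 m.
h = z + ψ = 446.10 + 47.58 = 493.68 m.

h ≈ 493.68 m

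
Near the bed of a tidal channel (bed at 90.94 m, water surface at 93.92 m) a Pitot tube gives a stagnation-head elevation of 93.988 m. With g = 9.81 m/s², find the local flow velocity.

v ≈ 1.16 m/s

Near the bed, under hydrostatic conditions, the piezometric head (z + ψ) equals the free-surface elevation, 93.92 m.
Velocity head = total − piezometric = 93.988 − 93.92 = 0.068 m.
v = √(2g·h_v) = √(2 × 9.81 × 0.068) = 1.16 m/s.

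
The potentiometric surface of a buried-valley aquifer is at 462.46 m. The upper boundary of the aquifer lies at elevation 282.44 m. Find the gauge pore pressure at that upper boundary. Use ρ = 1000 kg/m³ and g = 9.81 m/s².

Pressure head at the aquifer top: ψ = h − z = 462.46 − 282.44 = 180.02 m.
P = ρgψ = 1000 × 9.81 × 180.02 = 1765996 Pa ≈ 1770 kPa.

P ≈ 1770 kPa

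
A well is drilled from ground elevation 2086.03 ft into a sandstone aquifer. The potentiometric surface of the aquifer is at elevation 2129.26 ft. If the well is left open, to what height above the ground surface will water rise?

Water rises to the potentiometric surface, so the rise above ground = 2129.26 − 2086.03 = 43.23 ft.

≈ 43.23 ft above ground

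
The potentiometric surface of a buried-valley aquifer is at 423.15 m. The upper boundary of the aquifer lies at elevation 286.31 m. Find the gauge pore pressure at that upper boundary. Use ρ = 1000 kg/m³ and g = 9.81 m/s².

Pressure head at the aquifer top: ψ = h − z = 423.15 − 286.31 = 136.84 m.
P = ρgψ = 1000 × 9.81 × 136.84 = 1342400 Pa ≈ 1340 kPa.

P ≈ 1340 kPa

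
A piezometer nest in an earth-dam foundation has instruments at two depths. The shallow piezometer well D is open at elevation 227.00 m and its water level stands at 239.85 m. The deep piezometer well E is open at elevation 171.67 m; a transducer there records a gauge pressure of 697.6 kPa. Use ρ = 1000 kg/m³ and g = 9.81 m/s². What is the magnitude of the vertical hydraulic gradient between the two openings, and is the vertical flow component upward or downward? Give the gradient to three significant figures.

Total head at well D: h = 239.85 m (water level in the standpipe).
Pressure head at well E: ψ = P/(ρg) = 697.6×1000 / (1000 × 9.81) = 71.11 m.
Total head at well E: h = z + ψ = 171.67 + 71.11 = 242.78 m.
Δh = h(well D) − h(well E) = 239.85 − 242.78 = -2.93 m.
Vertical separation Δz = 227.00 − 171.67 = 55.33 m.
|i_v| = |Δh| / Δz = 2.93 / 55.33 = 0.0530.
Head is higher in the deep piezometer, so vertical flow is upward (discharge condition).

|i_v| ≈ 0.0530; vertical flow is upward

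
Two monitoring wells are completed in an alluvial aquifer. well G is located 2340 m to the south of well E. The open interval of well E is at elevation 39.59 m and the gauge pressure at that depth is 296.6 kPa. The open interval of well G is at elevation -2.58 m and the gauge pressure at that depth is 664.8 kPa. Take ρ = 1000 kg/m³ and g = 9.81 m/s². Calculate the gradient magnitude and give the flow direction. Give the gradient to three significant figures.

i ≈ 0.00198; groundwater flows toward the south

Pressure head at well E: ψ = P/(ρg) = 296.6×1000 / (1000 × 9.81) = 30.23 m.
Total head at well E: h = z + ψ = 39.59 + 30.23 = 69.82 m.
Pressure head at well G: ψ = P/(ρg) = 664.8×1000 / (1000 × 9.81) = 67.77 m.
Total head at well G: h = z + ψ = -2.58 + 67.77 = 65.19 m.
Head difference: h(well E) − h(well G) = 69.82 − 65.19 = 4.63 m.
Hydraulic gradient: i = |Δh| / L = 4.63 / 2340 = 0.00198.
Flow is from higher to lower head: from well E toward well G, i.e. toward the south.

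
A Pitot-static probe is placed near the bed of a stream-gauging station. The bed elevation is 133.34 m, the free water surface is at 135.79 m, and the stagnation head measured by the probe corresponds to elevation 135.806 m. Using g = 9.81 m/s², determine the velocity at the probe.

v ≈ 0.560 m/s

Near the bed, under hydrostatic conditions, the piezometric head (z + ψ) equals the free-surface elevation, 135.79 m.
Velocity head = total − piezometric = 135.806 − 135.79 = 0.016 m.
v = √(2g·h_v) = √(2 × 9.81 × 0.016) = 0.560 m/s.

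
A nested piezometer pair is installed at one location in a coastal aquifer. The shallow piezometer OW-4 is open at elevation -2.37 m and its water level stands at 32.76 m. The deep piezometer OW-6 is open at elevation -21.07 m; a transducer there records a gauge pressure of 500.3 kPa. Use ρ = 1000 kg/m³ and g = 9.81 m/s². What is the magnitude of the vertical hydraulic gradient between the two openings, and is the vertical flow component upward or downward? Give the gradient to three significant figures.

Total head at OW-4: h = 32.76 m (water level in the standpipe).
Pressure head at OW-6: ψ = P/(ρg) = 500.3×1000 / (1000 × 9.81) = 51.00 m.
Total head at OW-6: h = z + ψ = -21.07 + 51.00 = 29.93 m.
Δh = h(OW-4) − h(OW-6) = 32.76 − 29.93 = 2.83 m.
Vertical separation Δz = -2.37 − (-21.07) = 18.70 m.
|i_v| = |Δh| / Δz = 2.83 / 18.70 = 0.151.
Head is higher in the shallow piezometer, so vertical flow is downward (recharge condition).

|i_v| ≈ 0.151; vertical flow is downward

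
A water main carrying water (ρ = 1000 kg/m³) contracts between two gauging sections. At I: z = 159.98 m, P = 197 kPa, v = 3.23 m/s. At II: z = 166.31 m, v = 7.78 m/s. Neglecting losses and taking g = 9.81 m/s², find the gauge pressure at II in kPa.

P₂ ≈ 110 kPa

Pressure head at I: ψ₁ = P₁/(ρg) = 197×1000 / (1000 × 9.81) = 20.08 m.
Velocity heads: v₁²/2g = 3.23²/19.62 = 0.532 m; v₂²/2g = 7.78²/19.62 = 3.085 m.
Total head H = z₁ + ψ₁ + v₁²/2g = 159.98 + 20.08 + 0.532 = 180.59 m.
ψ₂ = H − z₂ − v₂²/2g = 180.59 − 166.31 − 3.085 = 11.20 m.
P₂ = ρgψ₂ = 1000 × 9.81 × 11.20 ≈ 110 kPa.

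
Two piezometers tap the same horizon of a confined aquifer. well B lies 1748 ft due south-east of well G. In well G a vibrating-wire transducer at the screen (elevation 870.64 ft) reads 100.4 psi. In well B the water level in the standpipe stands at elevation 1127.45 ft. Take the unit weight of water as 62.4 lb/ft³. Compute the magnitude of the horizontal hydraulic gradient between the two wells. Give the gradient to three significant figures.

i ≈ 0.0144

Pressure head at well G: ψ = 144·P/γ = 144 × 100.4 / 62.4 = 231.69 ft.
Total head at well G: h = z + ψ = 870.64 + 231.69 = 1102.33 ft.
Total head at well B: h = 1127.45 ft (water level in the piezometer is the total head).
Head difference: h(well G) − h(well B) = 1102.33 − 1127.45 = -25.12 ft.
Hydraulic gradient: i = |Δh| / L = 25.12 / 1748 = 0.0144.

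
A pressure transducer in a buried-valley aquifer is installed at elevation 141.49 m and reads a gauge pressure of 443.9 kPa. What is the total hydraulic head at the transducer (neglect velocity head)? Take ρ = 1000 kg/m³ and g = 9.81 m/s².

ψ = P/(ρg) = 443.9×1000 / (1000 × 9.81) = 45.25 m.
h = z + ψ = 141.49 + 45.25 = 186.74 m.

h ≈ 186.74 m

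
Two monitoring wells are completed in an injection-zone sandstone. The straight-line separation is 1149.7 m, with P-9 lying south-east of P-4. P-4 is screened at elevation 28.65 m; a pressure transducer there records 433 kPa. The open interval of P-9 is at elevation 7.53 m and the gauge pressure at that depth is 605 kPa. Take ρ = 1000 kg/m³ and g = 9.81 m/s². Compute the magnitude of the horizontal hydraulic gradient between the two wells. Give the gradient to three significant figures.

Pressure head at P-4: ψ = P/(ρg) = 433×1000 / (1000 × 9.81) = 44.14 m.
Total head at P-4: h = z + ψ = 28.65 + 44.14 = 72.79 m.
Pressure head at P-9: ψ = P/(ρg) = 605×1000 / (1000 × 9.81) = 61.67 m.
Total head at P-9: h = z + ψ = 7.53 + 61.67 = 69.20 m.
Head difference: h(P-4) − h(P-9) = 72.79 − 69.20 = 3.59 m.
Hydraulic gradient: i = |Δh| / L = 3.59 / 1149.7 = 0.00312.

i ≈ 0.00312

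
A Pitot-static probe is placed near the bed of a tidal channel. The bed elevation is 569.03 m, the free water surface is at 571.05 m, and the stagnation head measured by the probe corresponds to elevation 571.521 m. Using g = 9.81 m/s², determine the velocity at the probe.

v ≈ 3.04 m/s

Near the bed, under hydrostatic conditions, the piezometric head (z + ψ) equals the free-surface elevation, 571.05 m.
Velocity head = total − piezometric = 571.521 − 571.05 = 0.471 m.
v = √(2g·h_v) = √(2 × 9.81 × 0.471) = 3.04 m/s.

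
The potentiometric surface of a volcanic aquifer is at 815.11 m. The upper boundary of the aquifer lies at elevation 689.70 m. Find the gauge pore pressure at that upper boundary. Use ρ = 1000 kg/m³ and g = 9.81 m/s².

P ≈ 1230 kPa

Pressure head at the aquifer top: ψ = h − z = 815.11 − 689.70 = 125.41 m.
P = ρgψ = 1000 × 9.81 × 125.41 = 1230272 Pa ≈ 1230 kPa.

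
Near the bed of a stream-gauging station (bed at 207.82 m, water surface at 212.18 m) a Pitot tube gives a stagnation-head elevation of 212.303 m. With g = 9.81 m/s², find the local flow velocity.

Near the bed, under hydrostatic conditions, the piezometric head (z + ψ) equals the free-surface elevation, 212.18 m.
Velocity head = total − piezometric = 212.303 − 212.18 = 0.123 m.
v = √(2g·h_v) = √(2 × 9.81 × 0.123) = 1.55 m/s.

v ≈ 1.55 m/s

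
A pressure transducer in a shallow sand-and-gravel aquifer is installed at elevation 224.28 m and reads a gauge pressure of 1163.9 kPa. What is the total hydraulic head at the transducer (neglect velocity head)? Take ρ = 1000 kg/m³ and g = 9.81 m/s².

h ≈ 342.92 m

ψ = P/(ρg) = 1163.9×1000 / (1000 × 9.81) = 118.64 m.
h = z + ψ = 224.28 + 118.64 = 342.92 m.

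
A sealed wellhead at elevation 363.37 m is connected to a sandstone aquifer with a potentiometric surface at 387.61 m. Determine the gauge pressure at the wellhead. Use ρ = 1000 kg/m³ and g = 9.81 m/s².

Head above the cap: Δh = 387.61 − 363.37 = 24.24 m.
P = ρgΔh = 1000 × 9.81 × 24.24 = 237794 Pa ≈ 238 kPa.

P ≈ 238 kPa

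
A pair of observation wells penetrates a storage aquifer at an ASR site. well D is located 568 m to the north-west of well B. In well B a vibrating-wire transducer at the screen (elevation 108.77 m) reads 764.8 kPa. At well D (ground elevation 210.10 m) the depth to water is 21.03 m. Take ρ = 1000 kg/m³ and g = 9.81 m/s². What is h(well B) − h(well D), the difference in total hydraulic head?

Pressure head at well B: ψ = P/(ρg) = 764.8×1000 / (1000 × 9.81) = 77.96 m.
Total head at well B: h = z + ψ = 108.77 + 77.96 = 186.73 m.
Total head at well D: h = 210.10 − 21.03 = 189.07 m.
Head difference: h(well B) − h(well D) = 186.73 − 189.07 = -2.34 m.

Δh ≈ -2.34 m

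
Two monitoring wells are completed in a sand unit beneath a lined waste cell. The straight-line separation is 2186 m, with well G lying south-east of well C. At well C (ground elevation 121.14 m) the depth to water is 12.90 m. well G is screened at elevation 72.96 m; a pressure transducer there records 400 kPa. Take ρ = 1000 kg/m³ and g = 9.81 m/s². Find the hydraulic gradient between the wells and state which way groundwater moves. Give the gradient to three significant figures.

i ≈ 0.00251; groundwater flows toward the north-west

Total head at well C: h = 121.14 − 12.90 = 108.24 m.
Pressure head at well G: ψ = P/(ρg) = 400×1000 / (1000 × 9.81) = 40.77 m.
Total head at well G: h = z + ψ = 72.96 + 40.77 = 113.73 m.
Head difference: h(well C) − h(well G) = 108.24 − 113.73 = -5.49 m.
Hydraulic gradient: i = |Δh| / L = 5.49 / 2186 = 0.00251.
Flow is from higher to lower head: from well G toward well C, i.e. toward the north-west.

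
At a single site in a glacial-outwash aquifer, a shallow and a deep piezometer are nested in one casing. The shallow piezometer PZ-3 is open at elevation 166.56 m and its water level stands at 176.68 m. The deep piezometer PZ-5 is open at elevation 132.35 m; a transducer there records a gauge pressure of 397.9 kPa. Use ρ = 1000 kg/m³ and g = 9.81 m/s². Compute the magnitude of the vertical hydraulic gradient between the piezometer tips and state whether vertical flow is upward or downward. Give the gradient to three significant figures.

|i_v| ≈ 0.110; vertical flow is downward

Total head at PZ-3: h = 176.68 m (water level in the standpipe).
Pressure head at PZ-5: ψ = P/(ρg) = 397.9×1000 / (1000 × 9.81) = 40.56 m.
Total head at PZ-5: h = z + ψ = 132.35 + 40.56 = 172.91 m.
Δh = h(PZ-3) − h(PZ-5) = 176.68 − 172.91 = 3.77 m.
Vertical separation Δz = 166.56 − 132.35 = 34.21 m.
|i_v| = |Δh| / Δz = 3.77 / 34.21 = 0.110.
Head is higher in the shallow piezometer, so vertical flow is downward (recharge condition).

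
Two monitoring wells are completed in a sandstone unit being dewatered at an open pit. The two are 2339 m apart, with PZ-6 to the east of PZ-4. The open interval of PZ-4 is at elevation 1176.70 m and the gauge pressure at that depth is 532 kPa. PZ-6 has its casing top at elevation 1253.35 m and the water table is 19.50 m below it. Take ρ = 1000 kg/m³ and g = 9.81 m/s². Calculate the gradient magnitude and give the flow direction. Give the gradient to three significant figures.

i ≈ 0.00125; groundwater flows toward the west

Pressure head at PZ-4: ψ = P/(ρg) = 532×1000 / (1000 × 9.81) = 54.23 m.
Total head at PZ-4: h = z + ψ = 1176.70 + 54.23 = 1230.93 m.
Total head at PZ-6: h = 1253.35 − 19.50 = 1233.85 m.
Head difference: h(PZ-4) − h(PZ-6) = 1230.93 − 1233.85 = -2.92 m.
Hydraulic gradient: i = |Δh| / L = 2.92 / 2339 = 0.00125.
Flow is from higher to lower head: from PZ-6 toward PZ-4, i.e. toward the west.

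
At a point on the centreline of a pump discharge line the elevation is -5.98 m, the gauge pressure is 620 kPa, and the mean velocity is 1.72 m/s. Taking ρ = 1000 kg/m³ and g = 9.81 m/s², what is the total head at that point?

Pressure head ψ = P/(ρg) = 620×1000 / (1000 × 9.81) = 63.20 m.
Velocity head = v²/(2g) = 1.72² / (2 × 9.81) = 0.151 m.
h = z + ψ + v²/(2g) = -5.98 + 63.20 + 0.151 = 57.37 m.

h ≈ 57.37 m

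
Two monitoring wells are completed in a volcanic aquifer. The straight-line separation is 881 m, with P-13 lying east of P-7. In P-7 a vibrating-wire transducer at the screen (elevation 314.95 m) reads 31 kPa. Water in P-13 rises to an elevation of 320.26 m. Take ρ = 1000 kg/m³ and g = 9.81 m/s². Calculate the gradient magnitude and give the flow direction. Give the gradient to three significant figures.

i ≈ 0.00244; groundwater flows toward the west

Pressure head at P-7: ψ = P/(ρg) = 31×1000 / (1000 × 9.81) = 3.16 m.
Total head at P-7: h = z + ψ = 314.95 + 3.16 = 318.11 m.
Total head at P-13: h = 320.26 m (water level in the piezometer is the total head).
Head difference: h(P-7) − h(P-13) = 318.11 − 320.26 = -2.15 m.
Hydraulic gradient: i = |Δh| / L = 2.15 / 881 = 0.00244.
Flow is from higher to lower head: from P-13 toward P-7, i.e. toward the west.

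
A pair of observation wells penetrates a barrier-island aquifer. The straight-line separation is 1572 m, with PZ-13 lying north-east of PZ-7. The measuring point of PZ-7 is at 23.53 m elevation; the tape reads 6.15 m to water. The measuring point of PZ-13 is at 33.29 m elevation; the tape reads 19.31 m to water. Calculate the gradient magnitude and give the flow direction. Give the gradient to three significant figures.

Total head at PZ-7: h = 23.53 − 6.15 = 17.38 m.
Total head at PZ-13: h = 33.29 − 19.31 = 13.98 m.
Head difference: h(PZ-7) − h(PZ-13) = 17.38 − 13.98 = 3.40 m.
Hydraulic gradient: i = |Δh| / L = 3.40 / 1572 = 0.00216.
Flow is from higher to lower head: from PZ-7 toward PZ-13, i.e. toward the north-east.

i ≈ 0.00216; groundwater flows toward the north-east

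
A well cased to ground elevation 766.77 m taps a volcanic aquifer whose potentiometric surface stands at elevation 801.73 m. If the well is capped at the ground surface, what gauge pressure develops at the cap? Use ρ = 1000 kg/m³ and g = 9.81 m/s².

P ≈ 343 kPa

Head above the cap: Δh = 801.73 − 766.77 = 34.96 m.
P = ρgΔh = 1000 × 9.81 × 34.96 = 342958 Pa ≈ 343 kPa.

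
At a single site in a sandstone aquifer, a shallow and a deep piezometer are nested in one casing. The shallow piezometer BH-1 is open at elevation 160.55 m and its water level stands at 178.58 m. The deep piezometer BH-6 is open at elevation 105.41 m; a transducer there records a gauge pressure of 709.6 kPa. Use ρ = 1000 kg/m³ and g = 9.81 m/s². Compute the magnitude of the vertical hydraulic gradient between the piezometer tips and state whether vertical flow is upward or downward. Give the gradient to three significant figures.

Total head at BH-1: h = 178.58 m (water level in the standpipe).
Pressure head at BH-6: ψ = P/(ρg) = 709.6×1000 / (1000 × 9.81) = 72.33 m.
Total head at BH-6: h = z + ψ = 105.41 + 72.33 = 177.74 m.
Δh = h(BH-1) − h(BH-6) = 178.58 − 177.74 = 0.84 m.
Vertical separation Δz = 160.55 − 105.41 = 55.14 m.
|i_v| = |Δh| / Δz = 0.84 / 55.14 = 0.0152.
Head is higher in the shallow piezometer, so vertical flow is downward (recharge condition).

|i_v| ≈ 0.0152; vertical flow is downward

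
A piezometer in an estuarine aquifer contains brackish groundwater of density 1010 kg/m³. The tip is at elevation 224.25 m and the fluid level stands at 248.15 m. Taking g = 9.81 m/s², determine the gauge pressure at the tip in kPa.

Pressure head ψ = h − z = 248.15 − 224.25 = 23.90 m.
P = ρgψ = 1010 × 9.81 × 23.90 = 236804 Pa ≈ 237 kPa.

P ≈ 237 kPa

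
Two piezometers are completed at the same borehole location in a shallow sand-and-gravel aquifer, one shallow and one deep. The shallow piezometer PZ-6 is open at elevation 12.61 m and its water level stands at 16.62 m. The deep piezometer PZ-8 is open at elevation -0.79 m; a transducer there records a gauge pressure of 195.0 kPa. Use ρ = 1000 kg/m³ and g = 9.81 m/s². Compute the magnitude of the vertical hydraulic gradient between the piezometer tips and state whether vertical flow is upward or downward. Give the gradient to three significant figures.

Total head at PZ-6: h = 16.62 m (water level in the standpipe).
Pressure head at PZ-8: ψ = P/(ρg) = 195.0×1000 / (1000 × 9.81) = 19.88 m.
Total head at PZ-8: h = z + ψ = -0.79 + 19.88 = 19.09 m.
Δh = h(PZ-6) − h(PZ-8) = 16.62 − 19.09 = -2.47 m.
Vertical separation Δz = 12.61 − (-0.79) = 13.40 m.
|i_v| = |Δh| / Δz = 2.47 / 13.40 = 0.184.
Head is higher in the deep piezometer, so vertical flow is upward (discharge condition).

|i_v| ≈ 0.184; vertical flow is upward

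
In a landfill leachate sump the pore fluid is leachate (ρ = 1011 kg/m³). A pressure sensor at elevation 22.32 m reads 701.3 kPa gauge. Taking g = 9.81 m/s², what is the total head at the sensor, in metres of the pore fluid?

h ≈ 93.03 m

ψ = P/(ρg) = 701.3×1000 / (1011 × 9.81) = 70.71 m.
h = z + ψ = 22.32 + 70.71 = 93.03 m.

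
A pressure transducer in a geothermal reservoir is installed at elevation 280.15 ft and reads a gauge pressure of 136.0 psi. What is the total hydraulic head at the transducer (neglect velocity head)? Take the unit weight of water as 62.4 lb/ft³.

ψ = 144·P/γ = 144 × 136.0 / 62.4 = 313.85 ft.
h = z + ψ = 280.15 + 313.85 = 594.00 ft.

h ≈ 594.00 ft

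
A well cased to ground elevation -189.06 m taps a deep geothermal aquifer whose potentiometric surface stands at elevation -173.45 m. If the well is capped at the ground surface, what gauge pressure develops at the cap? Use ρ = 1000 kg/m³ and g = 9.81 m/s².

Head above the cap: Δh = -173.45 − (-189.06) = 15.61 m.
P = ρgΔh = 1000 × 9.81 × 15.61 = 153134 Pa ≈ 153 kPa.

P ≈ 153 kPa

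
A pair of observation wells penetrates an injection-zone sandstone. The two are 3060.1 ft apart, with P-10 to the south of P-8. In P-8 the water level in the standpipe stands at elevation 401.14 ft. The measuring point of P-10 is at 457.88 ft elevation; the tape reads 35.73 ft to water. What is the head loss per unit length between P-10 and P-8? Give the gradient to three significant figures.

Total head at P-8: h = 401.14 ft (water level in the piezometer is the total head).
Total head at P-10: h = 457.88 − 35.73 = 422.15 ft.
Head difference: h(P-8) − h(P-10) = 401.14 − 422.15 = -21.01 ft.
Hydraulic gradient: i = |Δh| / L = 21.01 / 3060.1 = 0.00687.

i ≈ 0.00687 ft/ft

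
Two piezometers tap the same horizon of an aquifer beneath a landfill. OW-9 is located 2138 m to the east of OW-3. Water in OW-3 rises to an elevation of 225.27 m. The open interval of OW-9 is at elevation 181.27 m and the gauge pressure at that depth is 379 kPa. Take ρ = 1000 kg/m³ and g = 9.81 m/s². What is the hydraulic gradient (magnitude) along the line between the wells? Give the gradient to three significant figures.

Total head at OW-3: h = 225.27 m (water level in the piezometer is the total head).
Pressure head at OW-9: ψ = P/(ρg) = 379×1000 / (1000 × 9.81) = 38.63 m.
Total head at OW-9: h = z + ψ = 181.27 + 38.63 = 219.90 m.
Head difference: h(OW-3) − h(OW-9) = 225.27 − 219.90 = 5.37 m.
Hydraulic gradient: i = |Δh| / L = 5.37 / 2138 = 0.00251.

i ≈ 0.00251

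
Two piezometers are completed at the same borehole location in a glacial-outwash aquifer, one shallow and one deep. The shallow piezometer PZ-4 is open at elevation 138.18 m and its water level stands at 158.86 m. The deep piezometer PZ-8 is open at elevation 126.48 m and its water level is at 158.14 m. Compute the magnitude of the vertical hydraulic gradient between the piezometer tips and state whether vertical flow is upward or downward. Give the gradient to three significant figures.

Total head at PZ-4: h = 158.86 m (water level in the standpipe).
Total head at PZ-8: h = 158.14 m.
Δh = h(PZ-4) − h(PZ-8) = 158.86 − 158.14 = 0.72 m.
Vertical separation Δz = 138.18 − 126.48 = 11.70 m.
|i_v| = |Δh| / Δz = 0.72 / 11.70 = 0.0615.
Head is higher in the shallow piezometer, so vertical flow is downward (recharge condition).

|i_v| ≈ 0.0615; vertical flow is downward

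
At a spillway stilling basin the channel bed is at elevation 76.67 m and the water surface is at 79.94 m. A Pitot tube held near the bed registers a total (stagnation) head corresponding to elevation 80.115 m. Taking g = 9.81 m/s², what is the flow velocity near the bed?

v ≈ 1.85 m/s

Near the bed, under hydrostatic conditions, the piezometric head (z + ψ) equals the free-surface elevation, 79.94 m.
Velocity head = total − piezometric = 80.115 − 79.94 = 0.175 m.
v = √(2g·h_v) = √(2 × 9.81 × 0.175) = 1.85 m/s.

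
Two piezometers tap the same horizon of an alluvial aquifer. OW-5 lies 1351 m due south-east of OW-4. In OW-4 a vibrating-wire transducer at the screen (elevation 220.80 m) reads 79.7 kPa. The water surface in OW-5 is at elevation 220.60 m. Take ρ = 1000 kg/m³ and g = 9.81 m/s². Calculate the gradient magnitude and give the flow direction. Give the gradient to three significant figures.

i ≈ 0.00616; groundwater flows toward the south-east

Pressure head at OW-4: ψ = P/(ρg) = 79.7×1000 / (1000 × 9.81) = 8.12 m.
Total head at OW-4: h = z + ψ = 220.80 + 8.12 = 228.92 m.
Total head at OW-5: h = 220.60 m (water level in the piezometer is the total head).
Head difference: h(OW-4) − h(OW-5) = 228.92 − 220.60 = 8.32 m.
Hydraulic gradient: i = |Δh| / L = 8.32 / 1351 = 0.00616.
Flow is from higher to lower head: from OW-4 toward OW-5, i.e. toward the south-east.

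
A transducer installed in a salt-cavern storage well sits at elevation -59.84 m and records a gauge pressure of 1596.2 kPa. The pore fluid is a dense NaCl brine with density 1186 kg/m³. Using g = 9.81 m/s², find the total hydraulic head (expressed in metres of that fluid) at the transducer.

h ≈ 77.35 m

ψ = P/(ρg) = 1596.2×1000 / (1186 × 9.81) = 137.19 m.
h = z + ψ = -59.84 + 137.19 = 77.35 m.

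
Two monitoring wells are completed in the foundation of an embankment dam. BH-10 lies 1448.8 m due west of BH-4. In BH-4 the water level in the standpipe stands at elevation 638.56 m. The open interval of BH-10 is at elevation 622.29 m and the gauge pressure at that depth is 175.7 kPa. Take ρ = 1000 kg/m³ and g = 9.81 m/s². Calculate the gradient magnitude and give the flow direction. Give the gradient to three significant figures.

Total head at BH-4: h = 638.56 m (water level in the piezometer is the total head).
Pressure head at BH-10: ψ = P/(ρg) = 175.7×1000 / (1000 × 9.81) = 17.91 m.
Total head at BH-10: h = z + ψ = 622.29 + 17.91 = 640.20 m.
Head difference: h(BH-4) − h(BH-10) = 638.56 − 640.20 = -1.64 m.
Hydraulic gradient: i = |Δh| / L = 1.64 / 1448.8 = 0.00113.
Flow is from higher to lower head: from BH-10 toward BH-4, i.e. toward the east.

i ≈ 0.00113; groundwater flows toward the east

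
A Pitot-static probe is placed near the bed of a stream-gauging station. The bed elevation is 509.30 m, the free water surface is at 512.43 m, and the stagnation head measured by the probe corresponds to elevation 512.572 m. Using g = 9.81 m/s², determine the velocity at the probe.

Near the bed, under hydrostatic conditions, the piezometric head (z + ψ) equals the free-surface elevation, 512.43 m.
Velocity head = total − piezometric = 512.572 − 512.43 = 0.142 m.
v = √(2g·h_v) = √(2 × 9.81 × 0.142) = 1.67 m/s.

v ≈ 1.67 m/s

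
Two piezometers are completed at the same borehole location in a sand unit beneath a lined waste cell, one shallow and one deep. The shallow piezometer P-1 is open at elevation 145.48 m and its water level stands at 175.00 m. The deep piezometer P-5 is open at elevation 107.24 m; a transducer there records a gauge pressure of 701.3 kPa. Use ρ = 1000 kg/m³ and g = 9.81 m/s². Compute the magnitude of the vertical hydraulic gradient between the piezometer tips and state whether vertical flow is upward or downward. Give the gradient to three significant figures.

|i_v| ≈ 0.0975; vertical flow is upward

Total head at P-1: h = 175.00 m (water level in the standpipe).
Pressure head at P-5: ψ = P/(ρg) = 701.3×1000 / (1000 × 9.81) = 71.49 m.
Total head at P-5: h = z + ψ = 107.24 + 71.49 = 178.73 m.
Δh = h(P-1) − h(P-5) = 175.00 − 178.73 = -3.73 m.
Vertical separation Δz = 145.48 − 107.24 = 38.24 m.
|i_v| = |Δh| / Δz = 3.73 / 38.24 = 0.0975.
Head is higher in the deep piezometer, so vertical flow is upward (discharge condition).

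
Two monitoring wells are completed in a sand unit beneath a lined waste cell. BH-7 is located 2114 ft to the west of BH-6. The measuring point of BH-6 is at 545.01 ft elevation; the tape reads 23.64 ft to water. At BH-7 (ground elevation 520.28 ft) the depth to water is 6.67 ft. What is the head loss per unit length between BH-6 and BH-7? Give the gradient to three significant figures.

Total head at BH-6: h = 545.01 − 23.64 = 521.37 ft.
Total head at BH-7: h = 520.28 − 6.67 = 513.61 ft.
Head difference: h(BH-6) − h(BH-7) = 521.37 − 513.61 = 7.76 ft.
Hydraulic gradient: i = |Δh| / L = 7.76 / 2114 = 0.00367.

i ≈ 0.00367 ft/ft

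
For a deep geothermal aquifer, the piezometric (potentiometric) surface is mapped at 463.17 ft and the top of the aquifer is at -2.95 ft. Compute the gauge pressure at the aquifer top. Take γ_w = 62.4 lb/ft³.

P ≈ 202 psi

Pressure head at the aquifer top: ψ = h − z = 463.17 − (-2.95) = 466.12 ft.
P = γψ/144 = 62.4 × 466.12 / 144 = 202 psi.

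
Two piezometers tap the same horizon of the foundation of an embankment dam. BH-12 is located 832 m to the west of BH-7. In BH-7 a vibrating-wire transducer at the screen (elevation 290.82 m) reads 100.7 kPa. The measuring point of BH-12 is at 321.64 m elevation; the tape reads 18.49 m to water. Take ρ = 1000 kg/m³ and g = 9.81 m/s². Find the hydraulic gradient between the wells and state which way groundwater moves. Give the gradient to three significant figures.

Pressure head at BH-7: ψ = P/(ρg) = 100.7×1000 / (1000 × 9.81) = 10.27 m.
Total head at BH-7: h = z + ψ = 290.82 + 10.27 = 301.09 m.
Total head at BH-12: h = 321.64 − 18.49 = 303.15 m.
Head difference: h(BH-7) − h(BH-12) = 301.09 − 303.15 = -2.06 m.
Hydraulic gradient: i = |Δh| / L = 2.06 / 832 = 0.00248.
Flow is from higher to lower head: from BH-12 toward BH-7, i.e. toward the east.

i ≈ 0.00248; groundwater flows toward the east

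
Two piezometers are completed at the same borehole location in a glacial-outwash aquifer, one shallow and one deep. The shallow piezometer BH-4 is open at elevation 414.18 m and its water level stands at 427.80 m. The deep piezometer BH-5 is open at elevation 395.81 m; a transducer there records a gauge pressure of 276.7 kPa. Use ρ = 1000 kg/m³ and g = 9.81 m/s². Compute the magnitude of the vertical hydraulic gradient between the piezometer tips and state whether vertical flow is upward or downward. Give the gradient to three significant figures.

Total head at BH-4: h = 427.80 m (water level in the standpipe).
Pressure head at BH-5: ψ = P/(ρg) = 276.7×1000 / (1000 × 9.81) = 28.21 m.
Total head at BH-5: h = z + ψ = 395.81 + 28.21 = 424.02 m.
Δh = h(BH-4) − h(BH-5) = 427.80 − 424.02 = 3.78 m.
Vertical separation Δz = 414.18 − 395.81 = 18.37 m.
|i_v| = |Δh| / Δz = 3.78 / 18.37 = 0.206.
Head is higher in the shallow piezometer, so vertical flow is downward (recharge condition).

|i_v| ≈ 0.206; vertical flow is downward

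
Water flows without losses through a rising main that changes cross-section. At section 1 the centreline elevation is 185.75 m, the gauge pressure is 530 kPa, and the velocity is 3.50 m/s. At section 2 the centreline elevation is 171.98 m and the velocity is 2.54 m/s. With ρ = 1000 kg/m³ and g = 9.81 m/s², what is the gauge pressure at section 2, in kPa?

Pressure head at 1: ψ₁ = P₁/(ρg) = 530×1000 / (1000 × 9.81) = 54.03 m.
Velocity heads: v₁²/2g = 3.50²/19.62 = 0.624 m; v₂²/2g = 2.54²/19.62 = 0.329 m.
Total head H = z₁ + ψ₁ + v₁²/2g = 185.75 + 54.03 + 0.624 = 240.40 m.
ψ₂ = H − z₂ − v₂²/2g = 240.40 − 171.98 − 0.329 = 68.09 m.
P₂ = ρgψ₂ = 1000 × 9.81 × 68.09 ≈ 668 kPa.

P₂ ≈ 668 kPa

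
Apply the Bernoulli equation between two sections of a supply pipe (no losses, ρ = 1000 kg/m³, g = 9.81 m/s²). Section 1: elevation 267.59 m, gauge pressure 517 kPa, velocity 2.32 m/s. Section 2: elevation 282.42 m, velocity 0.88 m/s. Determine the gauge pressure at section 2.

P₂ ≈ 374 kPa

Pressure head at 1: ψ₁ = P₁/(ρg) = 517×1000 / (1000 × 9.81) = 52.70 m.
Velocity heads: v₁²/2g = 2.32²/19.62 = 0.274 m; v₂²/2g = 0.88²/19.62 = 0.039 m.
Total head H = z₁ + ψ₁ + v₁²/2g = 267.59 + 52.70 + 0.274 = 320.56 m.
ψ₂ = H − z₂ − v₂²/2g = 320.56 − 282.42 − 0.039 = 38.10 m.
P₂ = ρgψ₂ = 1000 × 9.81 × 38.10 ≈ 374 kPa.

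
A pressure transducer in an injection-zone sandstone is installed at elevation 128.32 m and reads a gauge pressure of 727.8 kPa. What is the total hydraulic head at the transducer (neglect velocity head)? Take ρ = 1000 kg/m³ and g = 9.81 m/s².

h ≈ 202.51 m

ψ = P/(ρg) = 727.8×1000 / (1000 × 9.81) = 74.19 m.
h = z + ψ = 128.32 + 74.19 = 202.51 m.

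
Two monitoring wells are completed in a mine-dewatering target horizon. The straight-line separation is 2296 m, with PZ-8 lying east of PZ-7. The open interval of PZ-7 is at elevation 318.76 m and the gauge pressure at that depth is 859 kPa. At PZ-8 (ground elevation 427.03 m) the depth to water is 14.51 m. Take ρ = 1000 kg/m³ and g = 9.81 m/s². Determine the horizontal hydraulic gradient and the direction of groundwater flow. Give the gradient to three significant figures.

Pressure head at PZ-7: ψ = P/(ρg) = 859×1000 / (1000 × 9.81) = 87.56 m.
Total head at PZ-7: h = z + ψ = 318.76 + 87.56 = 406.32 m.
Total head at PZ-8: h = 427.03 − 14.51 = 412.52 m.
Head difference: h(PZ-7) − h(PZ-8) = 406.32 − 412.52 = -6.20 m.
Hydraulic gradient: i = |Δh| / L = 6.20 / 2296 = 0.00270.
Flow is from higher to lower head: from PZ-8 toward PZ-7, i.e. toward the west.

i ≈ 0.00270; groundwater flows toward the west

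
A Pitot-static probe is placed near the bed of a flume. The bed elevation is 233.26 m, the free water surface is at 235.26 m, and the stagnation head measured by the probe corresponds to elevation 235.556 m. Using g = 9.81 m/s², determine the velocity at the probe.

Near the bed, under hydrostatic conditions, the piezometric head (z + ψ) equals the free-surface elevation, 235.26 m.
Velocity head = total − piezometric = 235.556 − 235.26 = 0.296 m.
v = √(2g·h_v) = √(2 × 9.81 × 0.296) = 2.41 m/s.

v ≈ 2.41 m/s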